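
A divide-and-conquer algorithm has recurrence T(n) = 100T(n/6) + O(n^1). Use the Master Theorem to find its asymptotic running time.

Master Theorem for T(n) = 100T(n/6) + O(n^1):

a = 100, b = 6, c = 1
log_b(a) = log_6(100) = 2.5702

Case 1: c = 1 < log_6(100) = 2.5702
T(n) = O(n^(log_6 100))

For T(n) = 100T(n/6) + O(n^1): log_6(100) = 2.5702. This is Case 1 of the Master Theorem (c < log_b(a), work dominated by leaves), giving O(n^(log_6 100)).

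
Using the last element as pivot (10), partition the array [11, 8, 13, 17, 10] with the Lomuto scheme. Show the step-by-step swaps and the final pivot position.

Lomuto partition with pivot = 10:

Initial array: [11, 8, 13, 17, 10]

arr[0]=11 > 10: no swap
arr[1]=8 <= 10: swap with position 0, array becomes [8, 11, 13, 17, 10]
arr[2]=13 > 10: no swap
arr[3]=17 > 10: no swap

Place pivot at position 1: [8, 10, 13, 17, 11]
Pivot position: 1

After partitioning with pivot 10, the array becomes [8, 10, 13, 17, 11]. The pivot is placed at index 1. All elements to the left of the pivot are <= 10, and all elements to the right are > 10.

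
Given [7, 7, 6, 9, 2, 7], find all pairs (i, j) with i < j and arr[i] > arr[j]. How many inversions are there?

Finding inversions in [7, 7, 6, 9, 2, 7]:

(0, 2): arr[0]=7 > arr[2]=6
(0, 4): arr[0]=7 > arr[4]=2
(1, 2): arr[1]=7 > arr[2]=6
(1, 4): arr[1]=7 > arr[4]=2
(2, 4): arr[2]=6 > arr[4]=2
(3, 4): arr[3]=9 > arr[4]=2
(3, 5): arr[3]=9 > arr[5]=7

Total inversions: 7

The array has 7 inversion(s): (0,2), (0,4), (1,2), (1,4), (2,4), (3,4), (3,5). Each pair (i,j) satisfies i < j and arr[i] > arr[j].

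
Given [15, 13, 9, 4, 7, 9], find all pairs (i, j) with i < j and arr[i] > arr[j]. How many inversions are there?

Finding inversions in [15, 13, 9, 4, 7, 9]:

(0, 1): arr[0]=15 > arr[1]=13
(0, 2): arr[0]=15 > arr[2]=9
(0, 3): arr[0]=15 > arr[3]=4
(0, 4): arr[0]=15 > arr[4]=7
(0, 5): arr[0]=15 > arr[5]=9
(1, 2): arr[1]=13 > arr[2]=9
(1, 3): arr[1]=13 > arr[3]=4
(1, 4): arr[1]=13 > arr[4]=7
(1, 5): arr[1]=13 > arr[5]=9
(2, 3): arr[2]=9 > arr[3]=4
(2, 4): arr[2]=9 > arr[4]=7

Total inversions: 11

The array has 11 inversion(s): (0,1), (0,2), (0,3), (0,4), (0,5), (1,2), (1,3), (1,4), (1,5), (2,3), (2,4). Each pair (i,j) satisfies i < j and arr[i] > arr[j].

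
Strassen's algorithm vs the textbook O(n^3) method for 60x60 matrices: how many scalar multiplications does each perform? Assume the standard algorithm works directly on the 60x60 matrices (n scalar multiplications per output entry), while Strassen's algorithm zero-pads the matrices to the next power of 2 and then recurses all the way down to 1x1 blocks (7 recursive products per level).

Matrix multiplication for 60x60 matrices:

Strassen's algorithm requires power-of-2 dimensions. Pad 60x60 to 64x64 (next power of 2).

Standard algorithm: 60^3 = 216000 multiplications
Strassen's algorithm: 7^(log2(64)) = 7^6 = 117649 multiplications
Savings: 216000 - 117649 = 98351 multiplications

Standard: 216000 multiplications (60^3). Strassen: 117649 multiplications (7^6, after padding to 64x64). Strassen reduces 8 recursive multiplications to 7 at each level.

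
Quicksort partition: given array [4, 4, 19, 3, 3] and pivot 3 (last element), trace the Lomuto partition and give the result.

Lomuto partition with pivot = 3:

Initial array: [4, 4, 19, 3, 3]

arr[0]=4 > 3: no swap
arr[1]=4 > 3: no swap
arr[2]=19 > 3: no swap
arr[3]=3 <= 3: swap with position 0, array becomes [3, 4, 19, 4, 3]

Place pivot at position 1: [3, 3, 19, 4, 4]
Pivot position: 1

After partitioning with pivot 3, the array becomes [3, 3, 19, 4, 4]. The pivot is placed at index 1. All elements to the left of the pivot are <= 3, and all elements to the right are > 3.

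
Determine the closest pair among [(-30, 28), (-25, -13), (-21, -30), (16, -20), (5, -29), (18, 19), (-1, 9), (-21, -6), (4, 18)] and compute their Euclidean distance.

Computing all pairwise distances among 9 points:

d((-30, 28), (-25, -13)) = 41.3038
d((-30, 28), (-21, -30)) = 58.6941
d((-30, 28), (16, -20)) = 66.4831
d((-30, 28), (5, -29)) = 66.888
d((-30, 28), (18, 19)) = 48.8365
d((-30, 28), (-1, 9)) = 34.6699
d((-30, 28), (-21, -6)) = 35.171
d((-30, 28), (4, 18)) = 35.4401
d((-25, -13), (-21, -30)) = 17.4642
d((-25, -13), (16, -20)) = 41.5933
d((-25, -13), (5, -29)) = 34.0
d((-25, -13), (18, 19)) = 53.6004
d((-25, -13), (-1, 9)) = 32.5576
d((-25, -13), (-21, -6)) = 8.0623 <-- minimum
d((-25, -13), (4, 18)) = 42.45
d((-21, -30), (16, -20)) = 38.3275
d((-21, -30), (5, -29)) = 26.0192
d((-21, -30), (18, 19)) = 62.6259
d((-21, -30), (-1, 9)) = 43.8292
d((-21, -30), (-21, -6)) = 24.0
d((-21, -30), (4, 18)) = 54.1202
d((16, -20), (5, -29)) = 14.2127
d((16, -20), (18, 19)) = 39.0512
d((16, -20), (-1, 9)) = 33.6155
d((16, -20), (-21, -6)) = 39.5601
d((16, -20), (4, 18)) = 39.8497
d((5, -29), (18, 19)) = 49.7293
d((5, -29), (-1, 9)) = 38.4708
d((5, -29), (-21, -6)) = 34.7131
d((5, -29), (4, 18)) = 47.0106
d((18, 19), (-1, 9)) = 21.4709
d((18, 19), (-21, -6)) = 46.3249
d((18, 19), (4, 18)) = 14.0357
d((-1, 9), (-21, -6)) = 25.0
d((-1, 9), (4, 18)) = 10.2956
d((-21, -6), (4, 18)) = 34.6554

Closest pair: (-25, -13) and (-21, -6) with distance 8.0623

The closest pair is (-25, -13) and (-21, -6) with Euclidean distance 8.0623. For 9 points, brute-force pairwise comparison is shown above. For large n, the divide-and-conquer algorithm (sort by x, recurse on halves, check the dividing strip) achieves O(n log n).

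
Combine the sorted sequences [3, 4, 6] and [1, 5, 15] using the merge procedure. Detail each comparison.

Merging process:

Compare 3 vs 1: take 1 from right. Merged: [1]
Compare 3 vs 5: take 3 from left. Merged: [1, 3]
Compare 4 vs 5: take 4 from left. Merged: [1, 3, 4]
Compare 6 vs 5: take 5 from right. Merged: [1, 3, 4, 5]
Compare 6 vs 15: take 6 from left. Merged: [1, 3, 4, 5, 6]
Append remaining from right: [15]. Merged: [1, 3, 4, 5, 6, 15]

Final merged array: [1, 3, 4, 5, 6, 15]
Total comparisons: 5

The merged array is [1, 3, 4, 5, 6, 15], requiring 5 comparisons. The merge step runs in O(n) time where n is the total number of elements.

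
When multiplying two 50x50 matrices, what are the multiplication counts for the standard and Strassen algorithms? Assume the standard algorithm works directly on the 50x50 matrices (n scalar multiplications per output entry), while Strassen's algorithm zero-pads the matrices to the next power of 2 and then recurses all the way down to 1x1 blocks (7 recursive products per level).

Matrix multiplication for 50x50 matrices:

Strassen's algorithm requires power-of-2 dimensions. Pad 50x50 to 64x64 (next power of 2).

Standard algorithm: 50^3 = 125000 multiplications
Strassen's algorithm: 7^(log2(64)) = 7^6 = 117649 multiplications
Savings: 125000 - 117649 = 7351 multiplications

Standard: 125000 multiplications (50^3). Strassen: 117649 multiplications (7^6, after padding to 64x64). Strassen reduces 8 recursive multiplications to 7 at each level.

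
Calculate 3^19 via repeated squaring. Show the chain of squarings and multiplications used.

Computing 3^19 by squaring (build up from 3^1; each line after the first costs one multiplication):

3^1 = 3
3^2 = (3^1)^2 = 3^2 = 9
3^4 = (3^2)^2 = 9^2 = 81
3^8 = (3^4)^2 = 81^2 = 6561
3^9 = 3 * 3^8 = 3 * 6561 = 19683
3^18 = (3^9)^2 = 19683^2 = 387420489
3^19 = 3 * 3^18 = 3 * 387420489 = 1162261467

Result: 1162261467
Multiplications needed: 6 (6 lines after 3^1)

3^19 = 1162261467. Using exponentiation by squaring, this requires 6 multiplications. The key idea: if the exponent is even, square the half-power; if odd, multiply by the base once.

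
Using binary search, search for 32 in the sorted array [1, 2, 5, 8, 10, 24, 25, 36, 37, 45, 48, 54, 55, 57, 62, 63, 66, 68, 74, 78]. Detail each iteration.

Binary search for 32 in [1, 2, 5, 8, 10, 24, 25, 36, 37, 45, 48, 54, 55, 57, 62, 63, 66, 68, 74, 78]:

lo=0, hi=19, mid=9, arr[mid]=45 -> 45 > 32, search left half
lo=0, hi=8, mid=4, arr[mid]=10 -> 10 < 32, search right half
lo=5, hi=8, mid=6, arr[mid]=25 -> 25 < 32, search right half
lo=7, hi=8, mid=7, arr[mid]=36 -> 36 > 32, search left half
lo=7 > hi=6, target 32 not found

Binary search determines that 32 is not in the array after 4 comparisons. The search space was exhausted without finding the target.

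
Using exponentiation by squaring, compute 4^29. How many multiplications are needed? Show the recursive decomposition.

Computing 4^29 by squaring (build up from 4^1; each line after the first costs one multiplication):

4^1 = 4
4^2 = (4^1)^2 = 4^2 = 16
4^3 = 4 * 4^2 = 4 * 16 = 64
4^6 = (4^3)^2 = 64^2 = 4096
4^7 = 4 * 4^6 = 4 * 4096 = 16384
4^14 = (4^7)^2 = 16384^2 = 268435456
4^28 = (4^14)^2 = 268435456^2 = 72057594037927936
4^29 = 4 * 4^28 = 4 * 72057594037927936 = 288230376151711744

Result: 288230376151711744
Multiplications needed: 7 (7 lines after 4^1)

4^29 = 288230376151711744. Using exponentiation by squaring, this requires 7 multiplications. The key idea: if the exponent is even, square the half-power; if odd, multiply by the base once.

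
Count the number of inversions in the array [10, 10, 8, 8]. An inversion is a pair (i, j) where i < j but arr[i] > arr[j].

Finding inversions in [10, 10, 8, 8]:

(0, 2): arr[0]=10 > arr[2]=8
(0, 3): arr[0]=10 > arr[3]=8
(1, 2): arr[1]=10 > arr[2]=8
(1, 3): arr[1]=10 > arr[3]=8

Total inversions: 4

The array has 4 inversion(s): (0,2), (0,3), (1,2), (1,3). Each pair (i,j) satisfies i < j and arr[i] > arr[j].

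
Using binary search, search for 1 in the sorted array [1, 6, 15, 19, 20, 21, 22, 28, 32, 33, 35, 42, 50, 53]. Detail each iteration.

Binary search for 1 in [1, 6, 15, 19, 20, 21, 22, 28, 32, 33, 35, 42, 50, 53]:

lo=0, hi=13, mid=6, arr[mid]=22 -> 22 > 1, search left half
lo=0, hi=5, mid=2, arr[mid]=15 -> 15 > 1, search left half
lo=0, hi=1, mid=0, arr[mid]=1 -> Found target at index 0!

Binary search finds 1 at index 0 after 3 comparisons. The search repeatedly halves the search space by comparing with the middle element.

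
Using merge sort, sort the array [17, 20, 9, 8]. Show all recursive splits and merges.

Merge sort trace:

Split: [17, 20, 9, 8] -> [17, 20] and [9, 8]
  Split: [17, 20] -> [17] and [20]
  Merge: [17] + [20] -> [17, 20]
  Split: [9, 8] -> [9] and [8]
  Merge: [9] + [8] -> [8, 9]
Merge: [17, 20] + [8, 9] -> [8, 9, 17, 20]

Final sorted array: [8, 9, 17, 20]

The merge sort proceeds by recursively splitting the array and merging sorted halves.
After all merges, the sorted array is [8, 9, 17, 20].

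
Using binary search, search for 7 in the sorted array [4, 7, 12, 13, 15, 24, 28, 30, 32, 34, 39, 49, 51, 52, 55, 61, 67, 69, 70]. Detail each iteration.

Binary search for 7 in [4, 7, 12, 13, 15, 24, 28, 30, 32, 34, 39, 49, 51, 52, 55, 61, 67, 69, 70]:

lo=0, hi=18, mid=9, arr[mid]=34 -> 34 > 7, search left half
lo=0, hi=8, mid=4, arr[mid]=15 -> 15 > 7, search left half
lo=0, hi=3, mid=1, arr[mid]=7 -> Found target at index 1!

Binary search finds 7 at index 1 after 3 comparisons. The search repeatedly halves the search space by comparing with the middle element.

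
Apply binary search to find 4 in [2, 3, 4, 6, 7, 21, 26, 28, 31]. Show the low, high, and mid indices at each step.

Binary search for 4 in [2, 3, 4, 6, 7, 21, 26, 28, 31]:

lo=0, hi=8, mid=4, arr[mid]=7 -> 7 > 4, search left half
lo=0, hi=3, mid=1, arr[mid]=3 -> 3 < 4, search right half
lo=2, hi=3, mid=2, arr[mid]=4 -> Found target at index 2!

Binary search finds 4 at index 2 after 3 comparisons. The search repeatedly halves the search space by comparing with the middle element.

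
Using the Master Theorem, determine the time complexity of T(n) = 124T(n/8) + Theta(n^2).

Master Theorem for T(n) = 124T(n/8) + O(n^2):

a = 124, b = 8, c = 2
log_b(a) = log_8(124) = 2.3181

Case 1: c = 2 < log_8(124) = 2.3181
T(n) = O(n^(log_8 124))

For T(n) = 124T(n/8) + O(n^2): log_8(124) = 2.3181. This is Case 1 of the Master Theorem (c < log_b(a), work dominated by leaves), giving O(n^(log_8 124)).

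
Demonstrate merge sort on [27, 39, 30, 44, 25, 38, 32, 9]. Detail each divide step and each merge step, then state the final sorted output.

Merge sort trace:

Split: [27, 39, 30, 44, 25, 38, 32, 9] -> [27, 39, 30, 44] and [25, 38, 32, 9]
  Split: [27, 39, 30, 44] -> [27, 39] and [30, 44]
    Split: [27, 39] -> [27] and [39]
    Merge: [27] + [39] -> [27, 39]
    Split: [30, 44] -> [30] and [44]
    Merge: [30] + [44] -> [30, 44]
  Merge: [27, 39] + [30, 44] -> [27, 30, 39, 44]
  Split: [25, 38, 32, 9] -> [25, 38] and [32, 9]
    Split: [25, 38] -> [25] and [38]
    Merge: [25] + [38] -> [25, 38]
    Split: [32, 9] -> [32] and [9]
    Merge: [32] + [9] -> [9, 32]
  Merge: [25, 38] + [9, 32] -> [9, 25, 32, 38]
Merge: [27, 30, 39, 44] + [9, 25, 32, 38] -> [9, 25, 27, 30, 32, 38, 39, 44]

Final sorted array: [9, 25, 27, 30, 32, 38, 39, 44]

The merge sort proceeds by recursively splitting the array and merging sorted halves.
After all merges, the sorted array is [9, 25, 27, 30, 32, 38, 39, 44].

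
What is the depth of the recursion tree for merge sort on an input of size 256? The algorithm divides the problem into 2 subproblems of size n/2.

For divide and conquer with division factor 2:

Problem sizes at each level:
Level 0: 256
Level 1: 128
Level 2: 64
Level 3: 32
Level 4: 16
Level 5: 8
Level 6: 4
Level 7: 2
Level 8: 1

The root is level 0 and the size-1 base case is level 8 (the tree spans levels 0 through 8, i.e. 9 levels counting the root), so the depth is the number of divisions: log_2(256) = 8

The recursion tree depth is log_2(256) = 8. At each level, the problem size is divided by 2, so it takes 8 divisions to reduce to a base case of size 1. The algorithm makes 2 recursive calls at each level.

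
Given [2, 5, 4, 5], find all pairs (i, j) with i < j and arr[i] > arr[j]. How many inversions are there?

Finding inversions in [2, 5, 4, 5]:

(1, 2): arr[1]=5 > arr[2]=4

Total inversions: 1

The array has 1 inversion(s): (1,2). Each pair (i,j) satisfies i < j and arr[i] > arr[j].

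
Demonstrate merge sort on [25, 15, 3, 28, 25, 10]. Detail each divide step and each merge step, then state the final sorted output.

Merge sort trace:

Split: [25, 15, 3, 28, 25, 10] -> [25, 15, 3] and [28, 25, 10]
  Split: [25, 15, 3] -> [25] and [15, 3]
    Split: [15, 3] -> [15] and [3]
    Merge: [15] + [3] -> [3, 15]
  Merge: [25] + [3, 15] -> [3, 15, 25]
  Split: [28, 25, 10] -> [28] and [25, 10]
    Split: [25, 10] -> [25] and [10]
    Merge: [25] + [10] -> [10, 25]
  Merge: [28] + [10, 25] -> [10, 25, 28]
Merge: [3, 15, 25] + [10, 25, 28] -> [3, 10, 15, 25, 25, 28]

Final sorted array: [3, 10, 15, 25, 25, 28]

The merge sort proceeds by recursively splitting the array and merging sorted halves.
After all merges, the sorted array is [3, 10, 15, 25, 25, 28].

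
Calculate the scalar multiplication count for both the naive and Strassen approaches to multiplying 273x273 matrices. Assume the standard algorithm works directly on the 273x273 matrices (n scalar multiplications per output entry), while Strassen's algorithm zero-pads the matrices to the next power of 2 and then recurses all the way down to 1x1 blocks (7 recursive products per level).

Matrix multiplication for 273x273 matrices:

Strassen's algorithm requires power-of-2 dimensions. Pad 273x273 to 512x512 (next power of 2).

Standard algorithm: 273^3 = 20346417 multiplications
Strassen's algorithm: 7^(log2(512)) = 7^9 = 40353607 multiplications
Difference: 20346417 - 40353607 = -20007190 (Strassen uses MORE here due to padding overhead — for small or just-over-power-of-2 n, padding can outweigh the per-level savings)

Standard: 20346417 multiplications (273^3). Strassen: 40353607 multiplications (7^9, after padding to 512x512). Strassen reduces 8 recursive multiplications to 7 at each level.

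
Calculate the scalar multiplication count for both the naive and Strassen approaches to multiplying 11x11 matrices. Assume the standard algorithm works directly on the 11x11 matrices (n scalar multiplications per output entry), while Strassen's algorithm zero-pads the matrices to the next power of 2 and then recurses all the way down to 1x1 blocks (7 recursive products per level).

Matrix multiplication for 11x11 matrices:

Strassen's algorithm requires power-of-2 dimensions. Pad 11x11 to 16x16 (next power of 2).

Standard algorithm: 11^3 = 1331 multiplications
Strassen's algorithm: 7^(log2(16)) = 7^4 = 2401 multiplications
Difference: 1331 - 2401 = -1070 (Strassen uses MORE here due to padding overhead — for small or just-over-power-of-2 n, padding can outweigh the per-level savings)

Standard: 1331 multiplications (11^3). Strassen: 2401 multiplications (7^4, after padding to 16x16). Strassen reduces 8 recursive multiplications to 7 at each level.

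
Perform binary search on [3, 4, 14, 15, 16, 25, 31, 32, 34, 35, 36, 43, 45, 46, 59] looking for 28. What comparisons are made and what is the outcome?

Binary search for 28 in [3, 4, 14, 15, 16, 25, 31, 32, 34, 35, 36, 43, 45, 46, 59]:

lo=0, hi=14, mid=7, arr[mid]=32 -> 32 > 28, search left half
lo=0, hi=6, mid=3, arr[mid]=15 -> 15 < 28, search right half
lo=4, hi=6, mid=5, arr[mid]=25 -> 25 < 28, search right half
lo=6, hi=6, mid=6, arr[mid]=31 -> 31 > 28, search left half
lo=6 > hi=5, target 28 not found

Binary search determines that 28 is not in the array after 4 comparisons. The search space was exhausted without finding the target.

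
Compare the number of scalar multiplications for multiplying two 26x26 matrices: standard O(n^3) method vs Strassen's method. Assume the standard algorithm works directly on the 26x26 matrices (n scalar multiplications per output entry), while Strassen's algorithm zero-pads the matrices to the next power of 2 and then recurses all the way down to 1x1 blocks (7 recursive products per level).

Matrix multiplication for 26x26 matrices:

Strassen's algorithm requires power-of-2 dimensions. Pad 26x26 to 32x32 (next power of 2).

Standard algorithm: 26^3 = 17576 multiplications
Strassen's algorithm: 7^(log2(32)) = 7^5 = 16807 multiplications
Savings: 17576 - 16807 = 769 multiplications

Standard: 17576 multiplications (26^3). Strassen: 16807 multiplications (7^5, after padding to 32x32). Strassen reduces 8 recursive multiplications to 7 at each level.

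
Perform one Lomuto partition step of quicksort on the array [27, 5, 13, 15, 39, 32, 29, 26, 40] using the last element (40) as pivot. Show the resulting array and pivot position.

Lomuto partition with pivot = 40:

Initial array: [27, 5, 13, 15, 39, 32, 29, 26, 40]

arr[0]=27 <= 40: swap with position 0, array becomes [27, 5, 13, 15, 39, 32, 29, 26, 40]
arr[1]=5 <= 40: swap with position 1, array becomes [27, 5, 13, 15, 39, 32, 29, 26, 40]
arr[2]=13 <= 40: swap with position 2, array becomes [27, 5, 13, 15, 39, 32, 29, 26, 40]
arr[3]=15 <= 40: swap with position 3, array becomes [27, 5, 13, 15, 39, 32, 29, 26, 40]
arr[4]=39 <= 40: swap with position 4, array becomes [27, 5, 13, 15, 39, 32, 29, 26, 40]
arr[5]=32 <= 40: swap with position 5, array becomes [27, 5, 13, 15, 39, 32, 29, 26, 40]
arr[6]=29 <= 40: swap with position 6, array becomes [27, 5, 13, 15, 39, 32, 29, 26, 40]
arr[7]=26 <= 40: swap with position 7, array becomes [27, 5, 13, 15, 39, 32, 29, 26, 40]

Place pivot at position 8: [27, 5, 13, 15, 39, 32, 29, 26, 40]
Pivot position: 8

After partitioning with pivot 40, the array becomes [27, 5, 13, 15, 39, 32, 29, 26, 40]. The pivot is placed at index 8. All elements to the left of the pivot are <= 40, and all elements to the right are > 40.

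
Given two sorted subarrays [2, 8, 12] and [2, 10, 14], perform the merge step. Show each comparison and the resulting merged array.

Merging process:

Compare 2 vs 2: take 2 from left. Merged: [2]
Compare 8 vs 2: take 2 from right. Merged: [2, 2]
Compare 8 vs 10: take 8 from left. Merged: [2, 2, 8]
Compare 12 vs 10: take 10 from right. Merged: [2, 2, 8, 10]
Compare 12 vs 14: take 12 from left. Merged: [2, 2, 8, 10, 12]
Append remaining from right: [14]. Merged: [2, 2, 8, 10, 12, 14]

Final merged array: [2, 2, 8, 10, 12, 14]
Total comparisons: 5

The merged array is [2, 2, 8, 10, 12, 14], requiring 5 comparisons. The merge step runs in O(n) time where n is the total number of elements.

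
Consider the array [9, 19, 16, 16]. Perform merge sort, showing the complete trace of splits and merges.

Merge sort trace:

Split: [9, 19, 16, 16] -> [9, 19] and [16, 16]
  Split: [9, 19] -> [9] and [19]
  Merge: [9] + [19] -> [9, 19]
  Split: [16, 16] -> [16] and [16]
  Merge: [16] + [16] -> [16, 16]
Merge: [9, 19] + [16, 16] -> [9, 16, 16, 19]

Final sorted array: [9, 16, 16, 19]

The merge sort proceeds by recursively splitting the array and merging sorted halves.
After all merges, the sorted array is [9, 16, 16, 19].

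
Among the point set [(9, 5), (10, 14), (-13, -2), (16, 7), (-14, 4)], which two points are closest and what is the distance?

Computing all pairwise distances among 5 points:

d((9, 5), (10, 14)) = 9.0554
d((9, 5), (-13, -2)) = 23.0868
d((9, 5), (16, 7)) = 7.2801
d((9, 5), (-14, 4)) = 23.0217
d((10, 14), (-13, -2)) = 28.0179
d((10, 14), (16, 7)) = 9.2195
d((10, 14), (-14, 4)) = 26.0
d((-13, -2), (16, 7)) = 30.3645
d((-13, -2), (-14, 4)) = 6.0828 <-- minimum
d((16, 7), (-14, 4)) = 30.1496

Closest pair: (-13, -2) and (-14, 4) with distance 6.0828

The closest pair is (-13, -2) and (-14, 4) with Euclidean distance 6.0828. For 5 points, brute-force pairwise comparison is shown above. For large n, the divide-and-conquer algorithm (sort by x, recurse on halves, check the dividing strip) achieves O(n log n).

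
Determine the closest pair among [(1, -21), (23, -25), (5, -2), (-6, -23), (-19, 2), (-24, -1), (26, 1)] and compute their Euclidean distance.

Computing all pairwise distances among 7 points:

d((1, -21), (23, -25)) = 22.3607
d((1, -21), (5, -2)) = 19.4165
d((1, -21), (-6, -23)) = 7.2801
d((1, -21), (-19, 2)) = 30.4795
d((1, -21), (-24, -1)) = 32.0156
d((1, -21), (26, 1)) = 33.3017
d((23, -25), (5, -2)) = 29.2062
d((23, -25), (-6, -23)) = 29.0689
d((23, -25), (-19, 2)) = 49.93
d((23, -25), (-24, -1)) = 52.7731
d((23, -25), (26, 1)) = 26.1725
d((5, -2), (-6, -23)) = 23.7065
d((5, -2), (-19, 2)) = 24.3311
d((5, -2), (-24, -1)) = 29.0172
d((5, -2), (26, 1)) = 21.2132
d((-6, -23), (-19, 2)) = 28.178
d((-6, -23), (-24, -1)) = 28.4253
d((-6, -23), (26, 1)) = 40.0
d((-19, 2), (-24, -1)) = 5.831 <-- minimum
d((-19, 2), (26, 1)) = 45.0111
d((-24, -1), (26, 1)) = 50.04

Closest pair: (-19, 2) and (-24, -1) with distance 5.831

The closest pair is (-19, 2) and (-24, -1) with Euclidean distance 5.831. For 7 points, brute-force pairwise comparison is shown above. For large n, the divide-and-conquer algorithm (sort by x, recurse on halves, check the dividing strip) achieves O(n log n).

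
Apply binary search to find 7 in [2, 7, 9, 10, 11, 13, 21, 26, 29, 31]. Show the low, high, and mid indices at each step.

Binary search for 7 in [2, 7, 9, 10, 11, 13, 21, 26, 29, 31]:

lo=0, hi=9, mid=4, arr[mid]=11 -> 11 > 7, search left half
lo=0, hi=3, mid=1, arr[mid]=7 -> Found target at index 1!

Binary search finds 7 at index 1 after 2 comparisons. The search repeatedly halves the search space by comparing with the middle element.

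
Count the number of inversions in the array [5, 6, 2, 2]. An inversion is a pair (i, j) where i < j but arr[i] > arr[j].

Finding inversions in [5, 6, 2, 2]:

(0, 2): arr[0]=5 > arr[2]=2
(0, 3): arr[0]=5 > arr[3]=2
(1, 2): arr[1]=6 > arr[2]=2
(1, 3): arr[1]=6 > arr[3]=2

Total inversions: 4

The array has 4 inversion(s): (0,2), (0,3), (1,2), (1,3). Each pair (i,j) satisfies i < j and arr[i] > arr[j].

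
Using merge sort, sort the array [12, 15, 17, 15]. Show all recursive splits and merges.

Merge sort trace:

Split: [12, 15, 17, 15] -> [12, 15] and [17, 15]
  Split: [12, 15] -> [12] and [15]
  Merge: [12] + [15] -> [12, 15]
  Split: [17, 15] -> [17] and [15]
  Merge: [17] + [15] -> [15, 17]
Merge: [12, 15] + [15, 17] -> [12, 15, 15, 17]

Final sorted array: [12, 15, 15, 17]

The merge sort proceeds by recursively splitting the array and merging sorted halves.
After all merges, the sorted array is [12, 15, 15, 17].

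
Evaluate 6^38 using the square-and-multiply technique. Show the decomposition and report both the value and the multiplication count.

Computing 6^38 by squaring (build up from 6^1; each line after the first costs one multiplication):

6^1 = 6
6^2 = (6^1)^2 = 6^2 = 36
6^4 = (6^2)^2 = 36^2 = 1296
6^8 = (6^4)^2 = 1296^2 = 1679616
6^9 = 6 * 6^8 = 6 * 1679616 = 10077696
6^18 = (6^9)^2 = 10077696^2 = 101559956668416
6^19 = 6 * 6^18 = 6 * 101559956668416 = 609359740010496
6^38 = (6^19)^2 = 609359740010496^2 = 371319292745659279662190166016

Result: 371319292745659279662190166016
Multiplications needed: 7 (7 lines after 6^1)

6^38 = 371319292745659279662190166016. Using exponentiation by squaring, this requires 7 multiplications. The key idea: if the exponent is even, square the half-power; if odd, multiply by the base once.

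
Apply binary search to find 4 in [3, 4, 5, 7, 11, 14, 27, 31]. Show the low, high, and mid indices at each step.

Binary search for 4 in [3, 4, 5, 7, 11, 14, 27, 31]:

lo=0, hi=7, mid=3, arr[mid]=7 -> 7 > 4, search left half
lo=0, hi=2, mid=1, arr[mid]=4 -> Found target at index 1!

Binary search finds 4 at index 1 after 2 comparisons. The search repeatedly halves the search space by comparing with the middle element.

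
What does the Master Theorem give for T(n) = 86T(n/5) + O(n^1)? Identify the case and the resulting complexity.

Master Theorem for T(n) = 86T(n/5) + O(n^1):

a = 86, b = 5, c = 1
log_b(a) = log_5(86) = 2.7676

Case 1: c = 1 < log_5(86) = 2.7676
T(n) = O(n^(log_5 86))

For T(n) = 86T(n/5) + O(n^1): log_5(86) = 2.7676. This is Case 1 of the Master Theorem (c < log_b(a), work dominated by leaves), giving O(n^(log_5 86)).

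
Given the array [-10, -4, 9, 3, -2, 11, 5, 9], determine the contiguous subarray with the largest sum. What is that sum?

Using Kadane's algorithm on [-10, -4, 9, 3, -2, 11, 5, 9]:

Scanning through the array:
Position 1 (value -4): max_ending_here = -4, max_so_far = -4
Position 2 (value 9): max_ending_here = 9, max_so_far = 9
Position 3 (value 3): max_ending_here = 12, max_so_far = 12
Position 4 (value -2): max_ending_here = 10, max_so_far = 12
Position 5 (value 11): max_ending_here = 21, max_so_far = 21
Position 6 (value 5): max_ending_here = 26, max_so_far = 26
Position 7 (value 9): max_ending_here = 35, max_so_far = 35

Maximum subarray: [9, 3, -2, 11, 5, 9]
Maximum sum: 35

The maximum subarray is [9, 3, -2, 11, 5, 9] with sum 35. This subarray runs from index 2 to index 7.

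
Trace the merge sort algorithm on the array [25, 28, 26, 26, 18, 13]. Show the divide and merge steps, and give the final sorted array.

Merge sort trace:

Split: [25, 28, 26, 26, 18, 13] -> [25, 28, 26] and [26, 18, 13]
  Split: [25, 28, 26] -> [25] and [28, 26]
    Split: [28, 26] -> [28] and [26]
    Merge: [28] + [26] -> [26, 28]
  Merge: [25] + [26, 28] -> [25, 26, 28]
  Split: [26, 18, 13] -> [26] and [18, 13]
    Split: [18, 13] -> [18] and [13]
    Merge: [18] + [13] -> [13, 18]
  Merge: [26] + [13, 18] -> [13, 18, 26]
Merge: [25, 26, 28] + [13, 18, 26] -> [13, 18, 25, 26, 26, 28]

Final sorted array: [13, 18, 25, 26, 26, 28]

The merge sort proceeds by recursively splitting the array and merging sorted halves.
After all merges, the sorted array is [13, 18, 25, 26, 26, 28].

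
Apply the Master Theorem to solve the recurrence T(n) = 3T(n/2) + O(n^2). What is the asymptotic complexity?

Master Theorem for T(n) = 3T(n/2) + O(n^2):

a = 3, b = 2, c = 2
log_b(a) = log_2(3) = 1.5850

Case 3: c = 2 > log_2(3) = 1.5850
T(n) = O(n^2) = O(n^2)

For T(n) = 3T(n/2) + O(n^2): log_2(3) = 1.5850. This is Case 3 of the Master Theorem (c > log_b(a), work dominated by root), giving O(n^2).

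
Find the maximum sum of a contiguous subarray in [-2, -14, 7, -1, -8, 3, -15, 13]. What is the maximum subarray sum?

Using Kadane's algorithm on [-2, -14, 7, -1, -8, 3, -15, 13]:

Scanning through the array:
Position 1 (value -14): max_ending_here = -14, max_so_far = -2
Position 2 (value 7): max_ending_here = 7, max_so_far = 7
Position 3 (value -1): max_ending_here = 6, max_so_far = 7
Position 4 (value -8): max_ending_here = -2, max_so_far = 7
Position 5 (value 3): max_ending_here = 3, max_so_far = 7
Position 6 (value -15): max_ending_here = -12, max_so_far = 7
Position 7 (value 13): max_ending_here = 13, max_so_far = 13

Maximum subarray: [13]
Maximum sum: 13

The maximum subarray is [13] with sum 13. This subarray runs from index 7 to index 7.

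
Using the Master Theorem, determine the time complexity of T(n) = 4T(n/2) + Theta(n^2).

Master Theorem for T(n) = 4T(n/2) + O(n^2):

a = 4, b = 2, c = 2
log_b(a) = log_2(4) = 2.0000

Case 2: c = 2 = log_2(4) = 2.0000
T(n) = O(n^2 log n) = O(n^2 log n)

For T(n) = 4T(n/2) + O(n^2): log_2(4) = 2.0000. This is Case 2 of the Master Theorem (c = log_b(a), equal work at all levels), giving O(n^2 log n).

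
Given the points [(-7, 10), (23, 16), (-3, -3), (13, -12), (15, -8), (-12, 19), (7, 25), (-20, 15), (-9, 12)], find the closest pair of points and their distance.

Computing all pairwise distances among 9 points:

d((-7, 10), (23, 16)) = 30.5941
d((-7, 10), (-3, -3)) = 13.6015
d((-7, 10), (13, -12)) = 29.7321
d((-7, 10), (15, -8)) = 28.4253
d((-7, 10), (-12, 19)) = 10.2956
d((-7, 10), (7, 25)) = 20.5183
d((-7, 10), (-20, 15)) = 13.9284
d((-7, 10), (-9, 12)) = 2.8284 <-- minimum
d((23, 16), (-3, -3)) = 32.2025
d((23, 16), (13, -12)) = 29.7321
d((23, 16), (15, -8)) = 25.2982
d((23, 16), (-12, 19)) = 35.1283
d((23, 16), (7, 25)) = 18.3576
d((23, 16), (-20, 15)) = 43.0116
d((23, 16), (-9, 12)) = 32.249
d((-3, -3), (13, -12)) = 18.3576
d((-3, -3), (15, -8)) = 18.6815
d((-3, -3), (-12, 19)) = 23.7697
d((-3, -3), (7, 25)) = 29.7321
d((-3, -3), (-20, 15)) = 24.7588
d((-3, -3), (-9, 12)) = 16.1555
d((13, -12), (15, -8)) = 4.4721
d((13, -12), (-12, 19)) = 39.8246
d((13, -12), (7, 25)) = 37.4833
d((13, -12), (-20, 15)) = 42.638
d((13, -12), (-9, 12)) = 32.5576
d((15, -8), (-12, 19)) = 38.1838
d((15, -8), (7, 25)) = 33.9559
d((15, -8), (-20, 15)) = 41.8808
d((15, -8), (-9, 12)) = 31.241
d((-12, 19), (7, 25)) = 19.9249
d((-12, 19), (-20, 15)) = 8.9443
d((-12, 19), (-9, 12)) = 7.6158
d((7, 25), (-20, 15)) = 28.7924
d((7, 25), (-9, 12)) = 20.6155
d((-20, 15), (-9, 12)) = 11.4018

Closest pair: (-7, 10) and (-9, 12) with distance 2.8284

The closest pair is (-7, 10) and (-9, 12) with Euclidean distance 2.8284. For 9 points, brute-force pairwise comparison is shown above. For large n, the divide-and-conquer algorithm (sort by x, recurse on halves, check the dividing strip) achieves O(n log n).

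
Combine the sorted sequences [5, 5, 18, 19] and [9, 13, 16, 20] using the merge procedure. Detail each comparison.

Merging process:

Compare 5 vs 9: take 5 from left. Merged: [5]
Compare 5 vs 9: take 5 from left. Merged: [5, 5]
Compare 18 vs 9: take 9 from right. Merged: [5, 5, 9]
Compare 18 vs 13: take 13 from right. Merged: [5, 5, 9, 13]
Compare 18 vs 16: take 16 from right. Merged: [5, 5, 9, 13, 16]
Compare 18 vs 20: take 18 from left. Merged: [5, 5, 9, 13, 16, 18]
Compare 19 vs 20: take 19 from left. Merged: [5, 5, 9, 13, 16, 18, 19]
Append remaining from right: [20]. Merged: [5, 5, 9, 13, 16, 18, 19, 20]

Final merged array: [5, 5, 9, 13, 16, 18, 19, 20]
Total comparisons: 7

The merged array is [5, 5, 9, 13, 16, 18, 19, 20], requiring 7 comparisons. The merge step runs in O(n) time where n is the total number of elements.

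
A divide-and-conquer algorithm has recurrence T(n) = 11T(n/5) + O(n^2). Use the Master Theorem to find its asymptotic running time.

Master Theorem for T(n) = 11T(n/5) + O(n^2):

a = 11, b = 5, c = 2
log_b(a) = log_5(11) = 1.4899

Case 3: c = 2 > log_5(11) = 1.4899
T(n) = O(n^2) = O(n^2)

For T(n) = 11T(n/5) + O(n^2): log_5(11) = 1.4899. This is Case 3 of the Master Theorem (c > log_b(a), work dominated by root), giving O(n^2).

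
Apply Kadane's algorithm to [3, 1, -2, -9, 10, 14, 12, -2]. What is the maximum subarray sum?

Using Kadane's algorithm on [3, 1, -2, -9, 10, 14, 12, -2]:

Scanning through the array:
Position 1 (value 1): max_ending_here = 4, max_so_far = 4
Position 2 (value -2): max_ending_here = 2, max_so_far = 4
Position 3 (value -9): max_ending_here = -7, max_so_far = 4
Position 4 (value 10): max_ending_here = 10, max_so_far = 10
Position 5 (value 14): max_ending_here = 24, max_so_far = 24
Position 6 (value 12): max_ending_here = 36, max_so_far = 36
Position 7 (value -2): max_ending_here = 34, max_so_far = 36

Maximum subarray: [10, 14, 12]
Maximum sum: 36

The maximum subarray is [10, 14, 12] with sum 36. This subarray runs from index 4 to index 6.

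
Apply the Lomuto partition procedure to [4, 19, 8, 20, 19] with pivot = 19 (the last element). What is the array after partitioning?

Lomuto partition with pivot = 19:

Initial array: [4, 19, 8, 20, 19]

arr[0]=4 <= 19: swap with position 0, array becomes [4, 19, 8, 20, 19]
arr[1]=19 <= 19: swap with position 1, array becomes [4, 19, 8, 20, 19]
arr[2]=8 <= 19: swap with position 2, array becomes [4, 19, 8, 20, 19]
arr[3]=20 > 19: no swap

Place pivot at position 3: [4, 19, 8, 19, 20]
Pivot position: 3

After partitioning with pivot 19, the array becomes [4, 19, 8, 19, 20]. The pivot is placed at index 3. All elements to the left of the pivot are <= 19, and all elements to the right are > 19.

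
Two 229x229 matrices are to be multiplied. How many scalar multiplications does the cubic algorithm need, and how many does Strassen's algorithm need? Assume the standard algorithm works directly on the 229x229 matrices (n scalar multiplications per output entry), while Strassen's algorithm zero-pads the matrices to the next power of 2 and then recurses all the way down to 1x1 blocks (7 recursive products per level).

Matrix multiplication for 229x229 matrices:

Strassen's algorithm requires power-of-2 dimensions. Pad 229x229 to 256x256 (next power of 2).

Standard algorithm: 229^3 = 12008989 multiplications
Strassen's algorithm: 7^(log2(256)) = 7^8 = 5764801 multiplications
Savings: 12008989 - 5764801 = 6244188 multiplications

Standard: 12008989 multiplications (229^3). Strassen: 5764801 multiplications (7^8, after padding to 256x256). Strassen reduces 8 recursive multiplications to 7 at each level.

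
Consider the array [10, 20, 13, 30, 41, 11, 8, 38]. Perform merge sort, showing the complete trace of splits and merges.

Merge sort trace:

Split: [10, 20, 13, 30, 41, 11, 8, 38] -> [10, 20, 13, 30] and [41, 11, 8, 38]
  Split: [10, 20, 13, 30] -> [10, 20] and [13, 30]
    Split: [10, 20] -> [10] and [20]
    Merge: [10] + [20] -> [10, 20]
    Split: [13, 30] -> [13] and [30]
    Merge: [13] + [30] -> [13, 30]
  Merge: [10, 20] + [13, 30] -> [10, 13, 20, 30]
  Split: [41, 11, 8, 38] -> [41, 11] and [8, 38]
    Split: [41, 11] -> [41] and [11]
    Merge: [41] + [11] -> [11, 41]
    Split: [8, 38] -> [8] and [38]
    Merge: [8] + [38] -> [8, 38]
  Merge: [11, 41] + [8, 38] -> [8, 11, 38, 41]
Merge: [10, 13, 20, 30] + [8, 11, 38, 41] -> [8, 10, 11, 13, 20, 30, 38, 41]

Final sorted array: [8, 10, 11, 13, 20, 30, 38, 41]

The merge sort proceeds by recursively splitting the array and merging sorted halves.
After all merges, the sorted array is [8, 10, 11, 13, 20, 30, 38, 41].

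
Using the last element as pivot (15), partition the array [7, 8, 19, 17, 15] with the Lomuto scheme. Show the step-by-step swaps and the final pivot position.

Lomuto partition with pivot = 15:

Initial array: [7, 8, 19, 17, 15]

arr[0]=7 <= 15: swap with position 0, array becomes [7, 8, 19, 17, 15]
arr[1]=8 <= 15: swap with position 1, array becomes [7, 8, 19, 17, 15]
arr[2]=19 > 15: no swap
arr[3]=17 > 15: no swap

Place pivot at position 2: [7, 8, 15, 17, 19]
Pivot position: 2

After partitioning with pivot 15, the array becomes [7, 8, 15, 17, 19]. The pivot is placed at index 2. All elements to the left of the pivot are <= 15, and all elements to the right are > 15.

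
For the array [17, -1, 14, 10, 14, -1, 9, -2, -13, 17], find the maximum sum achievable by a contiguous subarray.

Using Kadane's algorithm on [17, -1, 14, 10, 14, -1, 9, -2, -13, 17]:

Scanning through the array:
Position 1 (value -1): max_ending_here = 16, max_so_far = 17
Position 2 (value 14): max_ending_here = 30, max_so_far = 30
Position 3 (value 10): max_ending_here = 40, max_so_far = 40
Position 4 (value 14): max_ending_here = 54, max_so_far = 54
Position 5 (value -1): max_ending_here = 53, max_so_far = 54
Position 6 (value 9): max_ending_here = 62, max_so_far = 62
Position 7 (value -2): max_ending_here = 60, max_so_far = 62
Position 8 (value -13): max_ending_here = 47, max_so_far = 62
Position 9 (value 17): max_ending_here = 64, max_so_far = 64

Maximum subarray: [17, -1, 14, 10, 14, -1, 9, -2, -13, 17]
Maximum sum: 64

The maximum subarray is [17, -1, 14, 10, 14, -1, 9, -2, -13, 17] with sum 64. This subarray runs from index 0 to index 9.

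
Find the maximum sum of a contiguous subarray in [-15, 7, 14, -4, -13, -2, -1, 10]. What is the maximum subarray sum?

Using Kadane's algorithm on [-15, 7, 14, -4, -13, -2, -1, 10]:

Scanning through the array:
Position 1 (value 7): max_ending_here = 7, max_so_far = 7
Position 2 (value 14): max_ending_here = 21, max_so_far = 21
Position 3 (value -4): max_ending_here = 17, max_so_far = 21
Position 4 (value -13): max_ending_here = 4, max_so_far = 21
Position 5 (value -2): max_ending_here = 2, max_so_far = 21
Position 6 (value -1): max_ending_here = 1, max_so_far = 21
Position 7 (value 10): max_ending_here = 11, max_so_far = 21

Maximum subarray: [7, 14]
Maximum sum: 21

The maximum subarray is [7, 14] with sum 21. This subarray runs from index 1 to index 2.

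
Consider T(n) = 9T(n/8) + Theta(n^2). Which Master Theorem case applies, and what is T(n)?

Master Theorem for T(n) = 9T(n/8) + O(n^2):

a = 9, b = 8, c = 2
log_b(a) = log_8(9) = 1.0566

Case 3: c = 2 > log_8(9) = 1.0566
T(n) = O(n^2) = O(n^2)

For T(n) = 9T(n/8) + O(n^2): log_8(9) = 1.0566. This is Case 3 of the Master Theorem (c > log_b(a), work dominated by root), giving O(n^2).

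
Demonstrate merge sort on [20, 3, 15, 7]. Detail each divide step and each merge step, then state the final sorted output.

Merge sort trace:

Split: [20, 3, 15, 7] -> [20, 3] and [15, 7]
  Split: [20, 3] -> [20] and [3]
  Merge: [20] + [3] -> [3, 20]
  Split: [15, 7] -> [15] and [7]
  Merge: [15] + [7] -> [7, 15]
Merge: [3, 20] + [7, 15] -> [3, 7, 15, 20]

Final sorted array: [3, 7, 15, 20]

The merge sort proceeds by recursively splitting the array and merging sorted halves.
After all merges, the sorted array is [3, 7, 15, 20].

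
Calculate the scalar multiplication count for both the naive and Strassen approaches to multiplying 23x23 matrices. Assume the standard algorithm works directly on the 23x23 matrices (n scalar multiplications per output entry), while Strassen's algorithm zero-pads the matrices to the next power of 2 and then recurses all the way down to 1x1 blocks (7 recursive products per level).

Matrix multiplication for 23x23 matrices:

Strassen's algorithm requires power-of-2 dimensions. Pad 23x23 to 32x32 (next power of 2).

Standard algorithm: 23^3 = 12167 multiplications
Strassen's algorithm: 7^(log2(32)) = 7^5 = 16807 multiplications
Difference: 12167 - 16807 = -4640 (Strassen uses MORE here due to padding overhead — for small or just-over-power-of-2 n, padding can outweigh the per-level savings)

Standard: 12167 multiplications (23^3). Strassen: 16807 multiplications (7^5, after padding to 32x32). Strassen reduces 8 recursive multiplications to 7 at each level.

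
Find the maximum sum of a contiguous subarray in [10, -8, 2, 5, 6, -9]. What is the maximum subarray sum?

Using Kadane's algorithm on [10, -8, 2, 5, 6, -9]:

Scanning through the array:
Position 1 (value -8): max_ending_here = 2, max_so_far = 10
Position 2 (value 2): max_ending_here = 4, max_so_far = 10
Position 3 (value 5): max_ending_here = 9, max_so_far = 10
Position 4 (value 6): max_ending_here = 15, max_so_far = 15
Position 5 (value -9): max_ending_here = 6, max_so_far = 15

Maximum subarray: [10, -8, 2, 5, 6]
Maximum sum: 15

The maximum subarray is [10, -8, 2, 5, 6] with sum 15. This subarray runs from index 0 to index 4.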